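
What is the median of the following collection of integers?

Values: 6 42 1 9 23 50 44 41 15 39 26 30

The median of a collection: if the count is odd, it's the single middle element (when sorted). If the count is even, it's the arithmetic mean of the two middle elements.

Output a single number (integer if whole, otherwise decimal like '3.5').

Answer: 28

Derivation:
Step 1: insert 6 -> lo=[6] (size 1, max 6) hi=[] (size 0) -> median=6
Step 2: insert 42 -> lo=[6] (size 1, max 6) hi=[42] (size 1, min 42) -> median=24
Step 3: insert 1 -> lo=[1, 6] (size 2, max 6) hi=[42] (size 1, min 42) -> median=6
Step 4: insert 9 -> lo=[1, 6] (size 2, max 6) hi=[9, 42] (size 2, min 9) -> median=7.5
Step 5: insert 23 -> lo=[1, 6, 9] (size 3, max 9) hi=[23, 42] (size 2, min 23) -> median=9
Step 6: insert 50 -> lo=[1, 6, 9] (size 3, max 9) hi=[23, 42, 50] (size 3, min 23) -> median=16
Step 7: insert 44 -> lo=[1, 6, 9, 23] (size 4, max 23) hi=[42, 44, 50] (size 3, min 42) -> median=23
Step 8: insert 41 -> lo=[1, 6, 9, 23] (size 4, max 23) hi=[41, 42, 44, 50] (size 4, min 41) -> median=32
Step 9: insert 15 -> lo=[1, 6, 9, 15, 23] (size 5, max 23) hi=[41, 42, 44, 50] (size 4, min 41) -> median=23
Step 10: insert 39 -> lo=[1, 6, 9, 15, 23] (size 5, max 23) hi=[39, 41, 42, 44, 50] (size 5, min 39) -> median=31
Step 11: insert 26 -> lo=[1, 6, 9, 15, 23, 26] (size 6, max 26) hi=[39, 41, 42, 44, 50] (size 5, min 39) -> median=26
Step 12: insert 30 -> lo=[1, 6, 9, 15, 23, 26] (size 6, max 26) hi=[30, 39, 41, 42, 44, 50] (size 6, min 30) -> median=28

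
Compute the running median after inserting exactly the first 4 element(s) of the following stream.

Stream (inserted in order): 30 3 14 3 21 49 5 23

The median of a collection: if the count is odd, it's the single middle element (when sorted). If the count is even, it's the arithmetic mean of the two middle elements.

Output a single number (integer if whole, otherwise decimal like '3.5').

Answer: 8.5

Derivation:
Step 1: insert 30 -> lo=[30] (size 1, max 30) hi=[] (size 0) -> median=30
Step 2: insert 3 -> lo=[3] (size 1, max 3) hi=[30] (size 1, min 30) -> median=16.5
Step 3: insert 14 -> lo=[3, 14] (size 2, max 14) hi=[30] (size 1, min 30) -> median=14
Step 4: insert 3 -> lo=[3, 3] (size 2, max 3) hi=[14, 30] (size 2, min 14) -> median=8.5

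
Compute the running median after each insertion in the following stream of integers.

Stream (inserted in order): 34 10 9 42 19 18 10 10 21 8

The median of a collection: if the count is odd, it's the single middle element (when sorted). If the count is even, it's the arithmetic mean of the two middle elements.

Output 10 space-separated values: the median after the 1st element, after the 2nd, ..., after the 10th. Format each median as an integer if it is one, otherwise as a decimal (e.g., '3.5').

Answer: 34 22 10 22 19 18.5 18 14 18 14

Derivation:
Step 1: insert 34 -> lo=[34] (size 1, max 34) hi=[] (size 0) -> median=34
Step 2: insert 10 -> lo=[10] (size 1, max 10) hi=[34] (size 1, min 34) -> median=22
Step 3: insert 9 -> lo=[9, 10] (size 2, max 10) hi=[34] (size 1, min 34) -> median=10
Step 4: insert 42 -> lo=[9, 10] (size 2, max 10) hi=[34, 42] (size 2, min 34) -> median=22
Step 5: insert 19 -> lo=[9, 10, 19] (size 3, max 19) hi=[34, 42] (size 2, min 34) -> median=19
Step 6: insert 18 -> lo=[9, 10, 18] (size 3, max 18) hi=[19, 34, 42] (size 3, min 19) -> median=18.5
Step 7: insert 10 -> lo=[9, 10, 10, 18] (size 4, max 18) hi=[19, 34, 42] (size 3, min 19) -> median=18
Step 8: insert 10 -> lo=[9, 10, 10, 10] (size 4, max 10) hi=[18, 19, 34, 42] (size 4, min 18) -> median=14
Step 9: insert 21 -> lo=[9, 10, 10, 10, 18] (size 5, max 18) hi=[19, 21, 34, 42] (size 4, min 19) -> median=18
Step 10: insert 8 -> lo=[8, 9, 10, 10, 10] (size 5, max 10) hi=[18, 19, 21, 34, 42] (size 5, min 18) -> median=14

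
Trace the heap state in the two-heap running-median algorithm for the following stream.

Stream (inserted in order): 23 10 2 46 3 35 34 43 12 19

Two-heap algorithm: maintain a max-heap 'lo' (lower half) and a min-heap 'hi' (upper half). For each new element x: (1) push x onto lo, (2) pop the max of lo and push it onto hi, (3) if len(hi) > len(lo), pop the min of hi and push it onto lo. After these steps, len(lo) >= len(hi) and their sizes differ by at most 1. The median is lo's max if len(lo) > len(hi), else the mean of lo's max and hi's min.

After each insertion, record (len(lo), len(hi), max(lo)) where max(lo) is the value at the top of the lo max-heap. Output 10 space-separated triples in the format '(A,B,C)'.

Answer: (1,0,23) (1,1,10) (2,1,10) (2,2,10) (3,2,10) (3,3,10) (4,3,23) (4,4,23) (5,4,23) (5,5,19)

Derivation:
Step 1: insert 23 -> lo=[23] hi=[] -> (len(lo)=1, len(hi)=0, max(lo)=23)
Step 2: insert 10 -> lo=[10] hi=[23] -> (len(lo)=1, len(hi)=1, max(lo)=10)
Step 3: insert 2 -> lo=[2, 10] hi=[23] -> (len(lo)=2, len(hi)=1, max(lo)=10)
Step 4: insert 46 -> lo=[2, 10] hi=[23, 46] -> (len(lo)=2, len(hi)=2, max(lo)=10)
Step 5: insert 3 -> lo=[2, 3, 10] hi=[23, 46] -> (len(lo)=3, len(hi)=2, max(lo)=10)
Step 6: insert 35 -> lo=[2, 3, 10] hi=[23, 35, 46] -> (len(lo)=3, len(hi)=3, max(lo)=10)
Step 7: insert 34 -> lo=[2, 3, 10, 23] hi=[34, 35, 46] -> (len(lo)=4, len(hi)=3, max(lo)=23)
Step 8: insert 43 -> lo=[2, 3, 10, 23] hi=[34, 35, 43, 46] -> (len(lo)=4, len(hi)=4, max(lo)=23)
Step 9: insert 12 -> lo=[2, 3, 10, 12, 23] hi=[34, 35, 43, 46] -> (len(lo)=5, len(hi)=4, max(lo)=23)
Step 10: insert 19 -> lo=[2, 3, 10, 12, 19] hi=[23, 34, 35, 43, 46] -> (len(lo)=5, len(hi)=5, max(lo)=19)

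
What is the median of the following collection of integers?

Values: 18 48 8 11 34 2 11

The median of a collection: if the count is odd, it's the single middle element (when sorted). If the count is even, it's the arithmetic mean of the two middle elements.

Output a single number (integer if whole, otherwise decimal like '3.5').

Answer: 11

Derivation:
Step 1: insert 18 -> lo=[18] (size 1, max 18) hi=[] (size 0) -> median=18
Step 2: insert 48 -> lo=[18] (size 1, max 18) hi=[48] (size 1, min 48) -> median=33
Step 3: insert 8 -> lo=[8, 18] (size 2, max 18) hi=[48] (size 1, min 48) -> median=18
Step 4: insert 11 -> lo=[8, 11] (size 2, max 11) hi=[18, 48] (size 2, min 18) -> median=14.5
Step 5: insert 34 -> lo=[8, 11, 18] (size 3, max 18) hi=[34, 48] (size 2, min 34) -> median=18
Step 6: insert 2 -> lo=[2, 8, 11] (size 3, max 11) hi=[18, 34, 48] (size 3, min 18) -> median=14.5
Step 7: insert 11 -> lo=[2, 8, 11, 11] (size 4, max 11) hi=[18, 34, 48] (size 3, min 18) -> median=11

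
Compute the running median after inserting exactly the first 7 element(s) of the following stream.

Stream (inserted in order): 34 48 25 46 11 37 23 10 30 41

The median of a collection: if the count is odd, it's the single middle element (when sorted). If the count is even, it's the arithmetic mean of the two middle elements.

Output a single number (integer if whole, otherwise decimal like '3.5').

Step 1: insert 34 -> lo=[34] (size 1, max 34) hi=[] (size 0) -> median=34
Step 2: insert 48 -> lo=[34] (size 1, max 34) hi=[48] (size 1, min 48) -> median=41
Step 3: insert 25 -> lo=[25, 34] (size 2, max 34) hi=[48] (size 1, min 48) -> median=34
Step 4: insert 46 -> lo=[25, 34] (size 2, max 34) hi=[46, 48] (size 2, min 46) -> median=40
Step 5: insert 11 -> lo=[11, 25, 34] (size 3, max 34) hi=[46, 48] (size 2, min 46) -> median=34
Step 6: insert 37 -> lo=[11, 25, 34] (size 3, max 34) hi=[37, 46, 48] (size 3, min 37) -> median=35.5
Step 7: insert 23 -> lo=[11, 23, 25, 34] (size 4, max 34) hi=[37, 46, 48] (size 3, min 37) -> median=34

Answer: 34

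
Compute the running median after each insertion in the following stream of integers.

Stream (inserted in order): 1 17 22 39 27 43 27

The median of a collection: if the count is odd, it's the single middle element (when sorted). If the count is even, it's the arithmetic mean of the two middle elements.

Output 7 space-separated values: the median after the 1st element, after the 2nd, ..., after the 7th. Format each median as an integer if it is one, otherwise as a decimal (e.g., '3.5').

Step 1: insert 1 -> lo=[1] (size 1, max 1) hi=[] (size 0) -> median=1
Step 2: insert 17 -> lo=[1] (size 1, max 1) hi=[17] (size 1, min 17) -> median=9
Step 3: insert 22 -> lo=[1, 17] (size 2, max 17) hi=[22] (size 1, min 22) -> median=17
Step 4: insert 39 -> lo=[1, 17] (size 2, max 17) hi=[22, 39] (size 2, min 22) -> median=19.5
Step 5: insert 27 -> lo=[1, 17, 22] (size 3, max 22) hi=[27, 39] (size 2, min 27) -> median=22
Step 6: insert 43 -> lo=[1, 17, 22] (size 3, max 22) hi=[27, 39, 43] (size 3, min 27) -> median=24.5
Step 7: insert 27 -> lo=[1, 17, 22, 27] (size 4, max 27) hi=[27, 39, 43] (size 3, min 27) -> median=27

Answer: 1 9 17 19.5 22 24.5 27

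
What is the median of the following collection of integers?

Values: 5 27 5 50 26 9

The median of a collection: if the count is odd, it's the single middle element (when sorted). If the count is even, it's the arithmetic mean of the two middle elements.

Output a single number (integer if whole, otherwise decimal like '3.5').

Step 1: insert 5 -> lo=[5] (size 1, max 5) hi=[] (size 0) -> median=5
Step 2: insert 27 -> lo=[5] (size 1, max 5) hi=[27] (size 1, min 27) -> median=16
Step 3: insert 5 -> lo=[5, 5] (size 2, max 5) hi=[27] (size 1, min 27) -> median=5
Step 4: insert 50 -> lo=[5, 5] (size 2, max 5) hi=[27, 50] (size 2, min 27) -> median=16
Step 5: insert 26 -> lo=[5, 5, 26] (size 3, max 26) hi=[27, 50] (size 2, min 27) -> median=26
Step 6: insert 9 -> lo=[5, 5, 9] (size 3, max 9) hi=[26, 27, 50] (size 3, min 26) -> median=17.5

Answer: 17.5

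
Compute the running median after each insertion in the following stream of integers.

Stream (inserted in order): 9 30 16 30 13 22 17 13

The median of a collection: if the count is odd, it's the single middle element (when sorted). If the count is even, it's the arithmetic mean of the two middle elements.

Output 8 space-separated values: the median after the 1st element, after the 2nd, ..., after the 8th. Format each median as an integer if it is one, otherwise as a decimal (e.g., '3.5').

Answer: 9 19.5 16 23 16 19 17 16.5

Derivation:
Step 1: insert 9 -> lo=[9] (size 1, max 9) hi=[] (size 0) -> median=9
Step 2: insert 30 -> lo=[9] (size 1, max 9) hi=[30] (size 1, min 30) -> median=19.5
Step 3: insert 16 -> lo=[9, 16] (size 2, max 16) hi=[30] (size 1, min 30) -> median=16
Step 4: insert 30 -> lo=[9, 16] (size 2, max 16) hi=[30, 30] (size 2, min 30) -> median=23
Step 5: insert 13 -> lo=[9, 13, 16] (size 3, max 16) hi=[30, 30] (size 2, min 30) -> median=16
Step 6: insert 22 -> lo=[9, 13, 16] (size 3, max 16) hi=[22, 30, 30] (size 3, min 22) -> median=19
Step 7: insert 17 -> lo=[9, 13, 16, 17] (size 4, max 17) hi=[22, 30, 30] (size 3, min 22) -> median=17
Step 8: insert 13 -> lo=[9, 13, 13, 16] (size 4, max 16) hi=[17, 22, 30, 30] (size 4, min 17) -> median=16.5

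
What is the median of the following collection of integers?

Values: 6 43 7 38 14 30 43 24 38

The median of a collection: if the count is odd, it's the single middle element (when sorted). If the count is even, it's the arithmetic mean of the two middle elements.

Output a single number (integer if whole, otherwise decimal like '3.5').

Step 1: insert 6 -> lo=[6] (size 1, max 6) hi=[] (size 0) -> median=6
Step 2: insert 43 -> lo=[6] (size 1, max 6) hi=[43] (size 1, min 43) -> median=24.5
Step 3: insert 7 -> lo=[6, 7] (size 2, max 7) hi=[43] (size 1, min 43) -> median=7
Step 4: insert 38 -> lo=[6, 7] (size 2, max 7) hi=[38, 43] (size 2, min 38) -> median=22.5
Step 5: insert 14 -> lo=[6, 7, 14] (size 3, max 14) hi=[38, 43] (size 2, min 38) -> median=14
Step 6: insert 30 -> lo=[6, 7, 14] (size 3, max 14) hi=[30, 38, 43] (size 3, min 30) -> median=22
Step 7: insert 43 -> lo=[6, 7, 14, 30] (size 4, max 30) hi=[38, 43, 43] (size 3, min 38) -> median=30
Step 8: insert 24 -> lo=[6, 7, 14, 24] (size 4, max 24) hi=[30, 38, 43, 43] (size 4, min 30) -> median=27
Step 9: insert 38 -> lo=[6, 7, 14, 24, 30] (size 5, max 30) hi=[38, 38, 43, 43] (size 4, min 38) -> median=30

Answer: 30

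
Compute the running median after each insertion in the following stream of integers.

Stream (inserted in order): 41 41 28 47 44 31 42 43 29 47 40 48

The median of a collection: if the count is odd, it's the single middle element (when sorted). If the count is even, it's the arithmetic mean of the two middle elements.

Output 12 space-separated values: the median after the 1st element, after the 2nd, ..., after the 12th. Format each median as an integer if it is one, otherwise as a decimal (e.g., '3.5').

Answer: 41 41 41 41 41 41 41 41.5 41 41.5 41 41.5

Derivation:
Step 1: insert 41 -> lo=[41] (size 1, max 41) hi=[] (size 0) -> median=41
Step 2: insert 41 -> lo=[41] (size 1, max 41) hi=[41] (size 1, min 41) -> median=41
Step 3: insert 28 -> lo=[28, 41] (size 2, max 41) hi=[41] (size 1, min 41) -> median=41
Step 4: insert 47 -> lo=[28, 41] (size 2, max 41) hi=[41, 47] (size 2, min 41) -> median=41
Step 5: insert 44 -> lo=[28, 41, 41] (size 3, max 41) hi=[44, 47] (size 2, min 44) -> median=41
Step 6: insert 31 -> lo=[28, 31, 41] (size 3, max 41) hi=[41, 44, 47] (size 3, min 41) -> median=41
Step 7: insert 42 -> lo=[28, 31, 41, 41] (size 4, max 41) hi=[42, 44, 47] (size 3, min 42) -> median=41
Step 8: insert 43 -> lo=[28, 31, 41, 41] (size 4, max 41) hi=[42, 43, 44, 47] (size 4, min 42) -> median=41.5
Step 9: insert 29 -> lo=[28, 29, 31, 41, 41] (size 5, max 41) hi=[42, 43, 44, 47] (size 4, min 42) -> median=41
Step 10: insert 47 -> lo=[28, 29, 31, 41, 41] (size 5, max 41) hi=[42, 43, 44, 47, 47] (size 5, min 42) -> median=41.5
Step 11: insert 40 -> lo=[28, 29, 31, 40, 41, 41] (size 6, max 41) hi=[42, 43, 44, 47, 47] (size 5, min 42) -> median=41
Step 12: insert 48 -> lo=[28, 29, 31, 40, 41, 41] (size 6, max 41) hi=[42, 43, 44, 47, 47, 48] (size 6, min 42) -> median=41.5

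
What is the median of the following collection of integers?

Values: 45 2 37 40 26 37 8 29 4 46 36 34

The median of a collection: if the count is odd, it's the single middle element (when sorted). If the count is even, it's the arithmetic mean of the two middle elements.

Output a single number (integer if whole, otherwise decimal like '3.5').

Answer: 35

Derivation:
Step 1: insert 45 -> lo=[45] (size 1, max 45) hi=[] (size 0) -> median=45
Step 2: insert 2 -> lo=[2] (size 1, max 2) hi=[45] (size 1, min 45) -> median=23.5
Step 3: insert 37 -> lo=[2, 37] (size 2, max 37) hi=[45] (size 1, min 45) -> median=37
Step 4: insert 40 -> lo=[2, 37] (size 2, max 37) hi=[40, 45] (size 2, min 40) -> median=38.5
Step 5: insert 26 -> lo=[2, 26, 37] (size 3, max 37) hi=[40, 45] (size 2, min 40) -> median=37
Step 6: insert 37 -> lo=[2, 26, 37] (size 3, max 37) hi=[37, 40, 45] (size 3, min 37) -> median=37
Step 7: insert 8 -> lo=[2, 8, 26, 37] (size 4, max 37) hi=[37, 40, 45] (size 3, min 37) -> median=37
Step 8: insert 29 -> lo=[2, 8, 26, 29] (size 4, max 29) hi=[37, 37, 40, 45] (size 4, min 37) -> median=33
Step 9: insert 4 -> lo=[2, 4, 8, 26, 29] (size 5, max 29) hi=[37, 37, 40, 45] (size 4, min 37) -> median=29
Step 10: insert 46 -> lo=[2, 4, 8, 26, 29] (size 5, max 29) hi=[37, 37, 40, 45, 46] (size 5, min 37) -> median=33
Step 11: insert 36 -> lo=[2, 4, 8, 26, 29, 36] (size 6, max 36) hi=[37, 37, 40, 45, 46] (size 5, min 37) -> median=36
Step 12: insert 34 -> lo=[2, 4, 8, 26, 29, 34] (size 6, max 34) hi=[36, 37, 37, 40, 45, 46] (size 6, min 36) -> median=35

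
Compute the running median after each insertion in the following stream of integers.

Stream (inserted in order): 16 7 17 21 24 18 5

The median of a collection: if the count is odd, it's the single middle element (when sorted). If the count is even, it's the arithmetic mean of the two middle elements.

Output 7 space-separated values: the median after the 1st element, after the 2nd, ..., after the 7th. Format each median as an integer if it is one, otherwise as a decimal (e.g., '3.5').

Step 1: insert 16 -> lo=[16] (size 1, max 16) hi=[] (size 0) -> median=16
Step 2: insert 7 -> lo=[7] (size 1, max 7) hi=[16] (size 1, min 16) -> median=11.5
Step 3: insert 17 -> lo=[7, 16] (size 2, max 16) hi=[17] (size 1, min 17) -> median=16
Step 4: insert 21 -> lo=[7, 16] (size 2, max 16) hi=[17, 21] (size 2, min 17) -> median=16.5
Step 5: insert 24 -> lo=[7, 16, 17] (size 3, max 17) hi=[21, 24] (size 2, min 21) -> median=17
Step 6: insert 18 -> lo=[7, 16, 17] (size 3, max 17) hi=[18, 21, 24] (size 3, min 18) -> median=17.5
Step 7: insert 5 -> lo=[5, 7, 16, 17] (size 4, max 17) hi=[18, 21, 24] (size 3, min 18) -> median=17

Answer: 16 11.5 16 16.5 17 17.5 17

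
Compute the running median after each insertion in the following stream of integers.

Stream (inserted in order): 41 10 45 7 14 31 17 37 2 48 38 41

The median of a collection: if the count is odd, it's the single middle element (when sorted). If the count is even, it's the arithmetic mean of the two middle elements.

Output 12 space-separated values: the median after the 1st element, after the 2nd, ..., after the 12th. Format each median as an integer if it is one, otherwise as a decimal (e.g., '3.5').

Answer: 41 25.5 41 25.5 14 22.5 17 24 17 24 31 34

Derivation:
Step 1: insert 41 -> lo=[41] (size 1, max 41) hi=[] (size 0) -> median=41
Step 2: insert 10 -> lo=[10] (size 1, max 10) hi=[41] (size 1, min 41) -> median=25.5
Step 3: insert 45 -> lo=[10, 41] (size 2, max 41) hi=[45] (size 1, min 45) -> median=41
Step 4: insert 7 -> lo=[7, 10] (size 2, max 10) hi=[41, 45] (size 2, min 41) -> median=25.5
Step 5: insert 14 -> lo=[7, 10, 14] (size 3, max 14) hi=[41, 45] (size 2, min 41) -> median=14
Step 6: insert 31 -> lo=[7, 10, 14] (size 3, max 14) hi=[31, 41, 45] (size 3, min 31) -> median=22.5
Step 7: insert 17 -> lo=[7, 10, 14, 17] (size 4, max 17) hi=[31, 41, 45] (size 3, min 31) -> median=17
Step 8: insert 37 -> lo=[7, 10, 14, 17] (size 4, max 17) hi=[31, 37, 41, 45] (size 4, min 31) -> median=24
Step 9: insert 2 -> lo=[2, 7, 10, 14, 17] (size 5, max 17) hi=[31, 37, 41, 45] (size 4, min 31) -> median=17
Step 10: insert 48 -> lo=[2, 7, 10, 14, 17] (size 5, max 17) hi=[31, 37, 41, 45, 48] (size 5, min 31) -> median=24
Step 11: insert 38 -> lo=[2, 7, 10, 14, 17, 31] (size 6, max 31) hi=[37, 38, 41, 45, 48] (size 5, min 37) -> median=31
Step 12: insert 41 -> lo=[2, 7, 10, 14, 17, 31] (size 6, max 31) hi=[37, 38, 41, 41, 45, 48] (size 6, min 37) -> median=34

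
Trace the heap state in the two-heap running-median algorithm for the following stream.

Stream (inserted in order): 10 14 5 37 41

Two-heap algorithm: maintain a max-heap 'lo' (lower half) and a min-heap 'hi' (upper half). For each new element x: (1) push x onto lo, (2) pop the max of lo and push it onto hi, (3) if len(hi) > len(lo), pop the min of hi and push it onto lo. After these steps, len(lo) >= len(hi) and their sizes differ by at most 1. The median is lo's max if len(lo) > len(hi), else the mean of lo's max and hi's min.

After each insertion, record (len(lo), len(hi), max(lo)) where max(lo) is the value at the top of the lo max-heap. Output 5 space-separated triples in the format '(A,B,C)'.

Answer: (1,0,10) (1,1,10) (2,1,10) (2,2,10) (3,2,14)

Derivation:
Step 1: insert 10 -> lo=[10] hi=[] -> (len(lo)=1, len(hi)=0, max(lo)=10)
Step 2: insert 14 -> lo=[10] hi=[14] -> (len(lo)=1, len(hi)=1, max(lo)=10)
Step 3: insert 5 -> lo=[5, 10] hi=[14] -> (len(lo)=2, len(hi)=1, max(lo)=10)
Step 4: insert 37 -> lo=[5, 10] hi=[14, 37] -> (len(lo)=2, len(hi)=2, max(lo)=10)
Step 5: insert 41 -> lo=[5, 10, 14] hi=[37, 41] -> (len(lo)=3, len(hi)=2, max(lo)=14)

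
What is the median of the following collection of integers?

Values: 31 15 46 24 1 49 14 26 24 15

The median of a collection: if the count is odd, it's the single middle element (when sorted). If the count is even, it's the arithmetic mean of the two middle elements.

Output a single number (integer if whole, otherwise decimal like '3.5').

Answer: 24

Derivation:
Step 1: insert 31 -> lo=[31] (size 1, max 31) hi=[] (size 0) -> median=31
Step 2: insert 15 -> lo=[15] (size 1, max 15) hi=[31] (size 1, min 31) -> median=23
Step 3: insert 46 -> lo=[15, 31] (size 2, max 31) hi=[46] (size 1, min 46) -> median=31
Step 4: insert 24 -> lo=[15, 24] (size 2, max 24) hi=[31, 46] (size 2, min 31) -> median=27.5
Step 5: insert 1 -> lo=[1, 15, 24] (size 3, max 24) hi=[31, 46] (size 2, min 31) -> median=24
Step 6: insert 49 -> lo=[1, 15, 24] (size 3, max 24) hi=[31, 46, 49] (size 3, min 31) -> median=27.5
Step 7: insert 14 -> lo=[1, 14, 15, 24] (size 4, max 24) hi=[31, 46, 49] (size 3, min 31) -> median=24
Step 8: insert 26 -> lo=[1, 14, 15, 24] (size 4, max 24) hi=[26, 31, 46, 49] (size 4, min 26) -> median=25
Step 9: insert 24 -> lo=[1, 14, 15, 24, 24] (size 5, max 24) hi=[26, 31, 46, 49] (size 4, min 26) -> median=24
Step 10: insert 15 -> lo=[1, 14, 15, 15, 24] (size 5, max 24) hi=[24, 26, 31, 46, 49] (size 5, min 24) -> median=24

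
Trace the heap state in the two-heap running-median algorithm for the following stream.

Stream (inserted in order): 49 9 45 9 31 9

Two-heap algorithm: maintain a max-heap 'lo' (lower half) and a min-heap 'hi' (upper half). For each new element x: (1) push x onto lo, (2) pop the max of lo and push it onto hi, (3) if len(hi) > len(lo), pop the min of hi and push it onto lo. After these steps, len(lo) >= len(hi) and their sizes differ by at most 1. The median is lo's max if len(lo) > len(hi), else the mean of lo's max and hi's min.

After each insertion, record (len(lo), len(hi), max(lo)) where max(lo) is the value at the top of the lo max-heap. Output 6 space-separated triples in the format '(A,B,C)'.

Step 1: insert 49 -> lo=[49] hi=[] -> (len(lo)=1, len(hi)=0, max(lo)=49)
Step 2: insert 9 -> lo=[9] hi=[49] -> (len(lo)=1, len(hi)=1, max(lo)=9)
Step 3: insert 45 -> lo=[9, 45] hi=[49] -> (len(lo)=2, len(hi)=1, max(lo)=45)
Step 4: insert 9 -> lo=[9, 9] hi=[45, 49] -> (len(lo)=2, len(hi)=2, max(lo)=9)
Step 5: insert 31 -> lo=[9, 9, 31] hi=[45, 49] -> (len(lo)=3, len(hi)=2, max(lo)=31)
Step 6: insert 9 -> lo=[9, 9, 9] hi=[31, 45, 49] -> (len(lo)=3, len(hi)=3, max(lo)=9)

Answer: (1,0,49) (1,1,9) (2,1,45) (2,2,9) (3,2,31) (3,3,9)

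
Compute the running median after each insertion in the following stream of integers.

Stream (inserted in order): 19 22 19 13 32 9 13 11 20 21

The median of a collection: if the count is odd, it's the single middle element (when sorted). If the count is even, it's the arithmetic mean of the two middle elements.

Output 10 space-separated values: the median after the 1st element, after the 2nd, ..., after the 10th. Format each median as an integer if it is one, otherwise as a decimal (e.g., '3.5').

Answer: 19 20.5 19 19 19 19 19 16 19 19

Derivation:
Step 1: insert 19 -> lo=[19] (size 1, max 19) hi=[] (size 0) -> median=19
Step 2: insert 22 -> lo=[19] (size 1, max 19) hi=[22] (size 1, min 22) -> median=20.5
Step 3: insert 19 -> lo=[19, 19] (size 2, max 19) hi=[22] (size 1, min 22) -> median=19
Step 4: insert 13 -> lo=[13, 19] (size 2, max 19) hi=[19, 22] (size 2, min 19) -> median=19
Step 5: insert 32 -> lo=[13, 19, 19] (size 3, max 19) hi=[22, 32] (size 2, min 22) -> median=19
Step 6: insert 9 -> lo=[9, 13, 19] (size 3, max 19) hi=[19, 22, 32] (size 3, min 19) -> median=19
Step 7: insert 13 -> lo=[9, 13, 13, 19] (size 4, max 19) hi=[19, 22, 32] (size 3, min 19) -> median=19
Step 8: insert 11 -> lo=[9, 11, 13, 13] (size 4, max 13) hi=[19, 19, 22, 32] (size 4, min 19) -> median=16
Step 9: insert 20 -> lo=[9, 11, 13, 13, 19] (size 5, max 19) hi=[19, 20, 22, 32] (size 4, min 19) -> median=19
Step 10: insert 21 -> lo=[9, 11, 13, 13, 19] (size 5, max 19) hi=[19, 20, 21, 22, 32] (size 5, min 19) -> median=19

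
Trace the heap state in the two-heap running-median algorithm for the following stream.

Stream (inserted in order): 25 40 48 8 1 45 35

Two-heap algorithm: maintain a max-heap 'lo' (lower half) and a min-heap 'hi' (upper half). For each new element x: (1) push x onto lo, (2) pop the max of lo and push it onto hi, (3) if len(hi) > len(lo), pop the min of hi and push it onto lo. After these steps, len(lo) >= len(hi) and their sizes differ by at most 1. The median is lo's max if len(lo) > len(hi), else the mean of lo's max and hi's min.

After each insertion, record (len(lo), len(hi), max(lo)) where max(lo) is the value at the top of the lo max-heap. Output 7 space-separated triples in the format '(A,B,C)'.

Step 1: insert 25 -> lo=[25] hi=[] -> (len(lo)=1, len(hi)=0, max(lo)=25)
Step 2: insert 40 -> lo=[25] hi=[40] -> (len(lo)=1, len(hi)=1, max(lo)=25)
Step 3: insert 48 -> lo=[25, 40] hi=[48] -> (len(lo)=2, len(hi)=1, max(lo)=40)
Step 4: insert 8 -> lo=[8, 25] hi=[40, 48] -> (len(lo)=2, len(hi)=2, max(lo)=25)
Step 5: insert 1 -> lo=[1, 8, 25] hi=[40, 48] -> (len(lo)=3, len(hi)=2, max(lo)=25)
Step 6: insert 45 -> lo=[1, 8, 25] hi=[40, 45, 48] -> (len(lo)=3, len(hi)=3, max(lo)=25)
Step 7: insert 35 -> lo=[1, 8, 25, 35] hi=[40, 45, 48] -> (len(lo)=4, len(hi)=3, max(lo)=35)

Answer: (1,0,25) (1,1,25) (2,1,40) (2,2,25) (3,2,25) (3,3,25) (4,3,35)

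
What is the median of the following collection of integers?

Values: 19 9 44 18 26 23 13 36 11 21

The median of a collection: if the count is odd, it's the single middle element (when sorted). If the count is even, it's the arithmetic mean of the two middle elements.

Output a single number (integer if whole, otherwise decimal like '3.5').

Step 1: insert 19 -> lo=[19] (size 1, max 19) hi=[] (size 0) -> median=19
Step 2: insert 9 -> lo=[9] (size 1, max 9) hi=[19] (size 1, min 19) -> median=14
Step 3: insert 44 -> lo=[9, 19] (size 2, max 19) hi=[44] (size 1, min 44) -> median=19
Step 4: insert 18 -> lo=[9, 18] (size 2, max 18) hi=[19, 44] (size 2, min 19) -> median=18.5
Step 5: insert 26 -> lo=[9, 18, 19] (size 3, max 19) hi=[26, 44] (size 2, min 26) -> median=19
Step 6: insert 23 -> lo=[9, 18, 19] (size 3, max 19) hi=[23, 26, 44] (size 3, min 23) -> median=21
Step 7: insert 13 -> lo=[9, 13, 18, 19] (size 4, max 19) hi=[23, 26, 44] (size 3, min 23) -> median=19
Step 8: insert 36 -> lo=[9, 13, 18, 19] (size 4, max 19) hi=[23, 26, 36, 44] (size 4, min 23) -> median=21
Step 9: insert 11 -> lo=[9, 11, 13, 18, 19] (size 5, max 19) hi=[23, 26, 36, 44] (size 4, min 23) -> median=19
Step 10: insert 21 -> lo=[9, 11, 13, 18, 19] (size 5, max 19) hi=[21, 23, 26, 36, 44] (size 5, min 21) -> median=20

Answer: 20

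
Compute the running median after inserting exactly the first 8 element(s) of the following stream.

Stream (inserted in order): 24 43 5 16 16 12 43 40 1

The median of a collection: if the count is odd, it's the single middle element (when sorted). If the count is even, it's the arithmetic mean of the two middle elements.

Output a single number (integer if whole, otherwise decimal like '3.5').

Step 1: insert 24 -> lo=[24] (size 1, max 24) hi=[] (size 0) -> median=24
Step 2: insert 43 -> lo=[24] (size 1, max 24) hi=[43] (size 1, min 43) -> median=33.5
Step 3: insert 5 -> lo=[5, 24] (size 2, max 24) hi=[43] (size 1, min 43) -> median=24
Step 4: insert 16 -> lo=[5, 16] (size 2, max 16) hi=[24, 43] (size 2, min 24) -> median=20
Step 5: insert 16 -> lo=[5, 16, 16] (size 3, max 16) hi=[24, 43] (size 2, min 24) -> median=16
Step 6: insert 12 -> lo=[5, 12, 16] (size 3, max 16) hi=[16, 24, 43] (size 3, min 16) -> median=16
Step 7: insert 43 -> lo=[5, 12, 16, 16] (size 4, max 16) hi=[24, 43, 43] (size 3, min 24) -> median=16
Step 8: insert 40 -> lo=[5, 12, 16, 16] (size 4, max 16) hi=[24, 40, 43, 43] (size 4, min 24) -> median=20

Answer: 20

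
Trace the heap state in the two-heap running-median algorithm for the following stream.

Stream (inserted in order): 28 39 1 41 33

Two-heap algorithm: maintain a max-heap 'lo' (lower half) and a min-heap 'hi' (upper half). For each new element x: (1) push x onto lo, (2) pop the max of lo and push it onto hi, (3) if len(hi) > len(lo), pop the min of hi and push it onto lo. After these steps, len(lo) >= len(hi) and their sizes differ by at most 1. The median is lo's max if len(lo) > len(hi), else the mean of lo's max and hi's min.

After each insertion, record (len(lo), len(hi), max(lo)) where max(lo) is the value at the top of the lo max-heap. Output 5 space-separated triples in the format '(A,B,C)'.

Answer: (1,0,28) (1,1,28) (2,1,28) (2,2,28) (3,2,33)

Derivation:
Step 1: insert 28 -> lo=[28] hi=[] -> (len(lo)=1, len(hi)=0, max(lo)=28)
Step 2: insert 39 -> lo=[28] hi=[39] -> (len(lo)=1, len(hi)=1, max(lo)=28)
Step 3: insert 1 -> lo=[1, 28] hi=[39] -> (len(lo)=2, len(hi)=1, max(lo)=28)
Step 4: insert 41 -> lo=[1, 28] hi=[39, 41] -> (len(lo)=2, len(hi)=2, max(lo)=28)
Step 5: insert 33 -> lo=[1, 28, 33] hi=[39, 41] -> (len(lo)=3, len(hi)=2, max(lo)=33)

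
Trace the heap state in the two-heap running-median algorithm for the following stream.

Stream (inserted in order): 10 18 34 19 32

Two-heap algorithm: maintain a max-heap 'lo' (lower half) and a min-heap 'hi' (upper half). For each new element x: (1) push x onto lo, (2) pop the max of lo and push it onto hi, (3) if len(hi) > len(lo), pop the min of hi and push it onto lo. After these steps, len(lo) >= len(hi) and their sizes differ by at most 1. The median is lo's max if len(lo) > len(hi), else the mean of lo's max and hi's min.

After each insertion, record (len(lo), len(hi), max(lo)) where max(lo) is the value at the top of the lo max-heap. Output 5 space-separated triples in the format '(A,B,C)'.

Step 1: insert 10 -> lo=[10] hi=[] -> (len(lo)=1, len(hi)=0, max(lo)=10)
Step 2: insert 18 -> lo=[10] hi=[18] -> (len(lo)=1, len(hi)=1, max(lo)=10)
Step 3: insert 34 -> lo=[10, 18] hi=[34] -> (len(lo)=2, len(hi)=1, max(lo)=18)
Step 4: insert 19 -> lo=[10, 18] hi=[19, 34] -> (len(lo)=2, len(hi)=2, max(lo)=18)
Step 5: insert 32 -> lo=[10, 18, 19] hi=[32, 34] -> (len(lo)=3, len(hi)=2, max(lo)=19)

Answer: (1,0,10) (1,1,10) (2,1,18) (2,2,18) (3,2,19)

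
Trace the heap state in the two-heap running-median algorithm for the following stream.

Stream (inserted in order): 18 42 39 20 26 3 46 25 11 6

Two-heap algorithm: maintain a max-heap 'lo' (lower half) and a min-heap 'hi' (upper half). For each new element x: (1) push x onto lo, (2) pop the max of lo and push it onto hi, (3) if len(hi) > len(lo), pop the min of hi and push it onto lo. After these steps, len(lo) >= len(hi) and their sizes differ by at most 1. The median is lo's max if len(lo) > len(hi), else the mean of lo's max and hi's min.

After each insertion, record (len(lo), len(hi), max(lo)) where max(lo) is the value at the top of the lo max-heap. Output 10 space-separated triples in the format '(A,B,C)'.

Step 1: insert 18 -> lo=[18] hi=[] -> (len(lo)=1, len(hi)=0, max(lo)=18)
Step 2: insert 42 -> lo=[18] hi=[42] -> (len(lo)=1, len(hi)=1, max(lo)=18)
Step 3: insert 39 -> lo=[18, 39] hi=[42] -> (len(lo)=2, len(hi)=1, max(lo)=39)
Step 4: insert 20 -> lo=[18, 20] hi=[39, 42] -> (len(lo)=2, len(hi)=2, max(lo)=20)
Step 5: insert 26 -> lo=[18, 20, 26] hi=[39, 42] -> (len(lo)=3, len(hi)=2, max(lo)=26)
Step 6: insert 3 -> lo=[3, 18, 20] hi=[26, 39, 42] -> (len(lo)=3, len(hi)=3, max(lo)=20)
Step 7: insert 46 -> lo=[3, 18, 20, 26] hi=[39, 42, 46] -> (len(lo)=4, len(hi)=3, max(lo)=26)
Step 8: insert 25 -> lo=[3, 18, 20, 25] hi=[26, 39, 42, 46] -> (len(lo)=4, len(hi)=4, max(lo)=25)
Step 9: insert 11 -> lo=[3, 11, 18, 20, 25] hi=[26, 39, 42, 46] -> (len(lo)=5, len(hi)=4, max(lo)=25)
Step 10: insert 6 -> lo=[3, 6, 11, 18, 20] hi=[25, 26, 39, 42, 46] -> (len(lo)=5, len(hi)=5, max(lo)=20)

Answer: (1,0,18) (1,1,18) (2,1,39) (2,2,20) (3,2,26) (3,3,20) (4,3,26) (4,4,25) (5,4,25) (5,5,20)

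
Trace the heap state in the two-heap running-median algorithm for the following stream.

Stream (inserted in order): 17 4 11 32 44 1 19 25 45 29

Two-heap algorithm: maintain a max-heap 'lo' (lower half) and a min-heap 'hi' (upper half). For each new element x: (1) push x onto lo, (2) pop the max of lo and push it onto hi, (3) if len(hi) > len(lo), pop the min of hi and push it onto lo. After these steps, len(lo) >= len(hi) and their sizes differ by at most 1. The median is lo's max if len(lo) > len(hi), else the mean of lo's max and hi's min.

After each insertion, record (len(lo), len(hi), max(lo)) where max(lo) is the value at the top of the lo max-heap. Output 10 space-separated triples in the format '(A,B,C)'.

Step 1: insert 17 -> lo=[17] hi=[] -> (len(lo)=1, len(hi)=0, max(lo)=17)
Step 2: insert 4 -> lo=[4] hi=[17] -> (len(lo)=1, len(hi)=1, max(lo)=4)
Step 3: insert 11 -> lo=[4, 11] hi=[17] -> (len(lo)=2, len(hi)=1, max(lo)=11)
Step 4: insert 32 -> lo=[4, 11] hi=[17, 32] -> (len(lo)=2, len(hi)=2, max(lo)=11)
Step 5: insert 44 -> lo=[4, 11, 17] hi=[32, 44] -> (len(lo)=3, len(hi)=2, max(lo)=17)
Step 6: insert 1 -> lo=[1, 4, 11] hi=[17, 32, 44] -> (len(lo)=3, len(hi)=3, max(lo)=11)
Step 7: insert 19 -> lo=[1, 4, 11, 17] hi=[19, 32, 44] -> (len(lo)=4, len(hi)=3, max(lo)=17)
Step 8: insert 25 -> lo=[1, 4, 11, 17] hi=[19, 25, 32, 44] -> (len(lo)=4, len(hi)=4, max(lo)=17)
Step 9: insert 45 -> lo=[1, 4, 11, 17, 19] hi=[25, 32, 44, 45] -> (len(lo)=5, len(hi)=4, max(lo)=19)
Step 10: insert 29 -> lo=[1, 4, 11, 17, 19] hi=[25, 29, 32, 44, 45] -> (len(lo)=5, len(hi)=5, max(lo)=19)

Answer: (1,0,17) (1,1,4) (2,1,11) (2,2,11) (3,2,17) (3,3,11) (4,3,17) (4,4,17) (5,4,19) (5,5,19)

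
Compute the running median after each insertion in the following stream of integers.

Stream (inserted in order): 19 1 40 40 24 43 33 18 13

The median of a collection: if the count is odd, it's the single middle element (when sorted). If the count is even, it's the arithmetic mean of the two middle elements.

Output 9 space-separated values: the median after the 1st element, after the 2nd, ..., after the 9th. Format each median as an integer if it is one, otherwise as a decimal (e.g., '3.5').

Answer: 19 10 19 29.5 24 32 33 28.5 24

Derivation:
Step 1: insert 19 -> lo=[19] (size 1, max 19) hi=[] (size 0) -> median=19
Step 2: insert 1 -> lo=[1] (size 1, max 1) hi=[19] (size 1, min 19) -> median=10
Step 3: insert 40 -> lo=[1, 19] (size 2, max 19) hi=[40] (size 1, min 40) -> median=19
Step 4: insert 40 -> lo=[1, 19] (size 2, max 19) hi=[40, 40] (size 2, min 40) -> median=29.5
Step 5: insert 24 -> lo=[1, 19, 24] (size 3, max 24) hi=[40, 40] (size 2, min 40) -> median=24
Step 6: insert 43 -> lo=[1, 19, 24] (size 3, max 24) hi=[40, 40, 43] (size 3, min 40) -> median=32
Step 7: insert 33 -> lo=[1, 19, 24, 33] (size 4, max 33) hi=[40, 40, 43] (size 3, min 40) -> median=33
Step 8: insert 18 -> lo=[1, 18, 19, 24] (size 4, max 24) hi=[33, 40, 40, 43] (size 4, min 33) -> median=28.5
Step 9: insert 13 -> lo=[1, 13, 18, 19, 24] (size 5, max 24) hi=[33, 40, 40, 43] (size 4, min 33) -> median=24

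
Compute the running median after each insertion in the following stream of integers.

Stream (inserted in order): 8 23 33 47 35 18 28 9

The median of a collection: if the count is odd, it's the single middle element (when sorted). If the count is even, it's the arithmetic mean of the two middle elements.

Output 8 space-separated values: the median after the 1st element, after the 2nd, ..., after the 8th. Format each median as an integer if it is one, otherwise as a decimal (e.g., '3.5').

Answer: 8 15.5 23 28 33 28 28 25.5

Derivation:
Step 1: insert 8 -> lo=[8] (size 1, max 8) hi=[] (size 0) -> median=8
Step 2: insert 23 -> lo=[8] (size 1, max 8) hi=[23] (size 1, min 23) -> median=15.5
Step 3: insert 33 -> lo=[8, 23] (size 2, max 23) hi=[33] (size 1, min 33) -> median=23
Step 4: insert 47 -> lo=[8, 23] (size 2, max 23) hi=[33, 47] (size 2, min 33) -> median=28
Step 5: insert 35 -> lo=[8, 23, 33] (size 3, max 33) hi=[35, 47] (size 2, min 35) -> median=33
Step 6: insert 18 -> lo=[8, 18, 23] (size 3, max 23) hi=[33, 35, 47] (size 3, min 33) -> median=28
Step 7: insert 28 -> lo=[8, 18, 23, 28] (size 4, max 28) hi=[33, 35, 47] (size 3, min 33) -> median=28
Step 8: insert 9 -> lo=[8, 9, 18, 23] (size 4, max 23) hi=[28, 33, 35, 47] (size 4, min 28) -> median=25.5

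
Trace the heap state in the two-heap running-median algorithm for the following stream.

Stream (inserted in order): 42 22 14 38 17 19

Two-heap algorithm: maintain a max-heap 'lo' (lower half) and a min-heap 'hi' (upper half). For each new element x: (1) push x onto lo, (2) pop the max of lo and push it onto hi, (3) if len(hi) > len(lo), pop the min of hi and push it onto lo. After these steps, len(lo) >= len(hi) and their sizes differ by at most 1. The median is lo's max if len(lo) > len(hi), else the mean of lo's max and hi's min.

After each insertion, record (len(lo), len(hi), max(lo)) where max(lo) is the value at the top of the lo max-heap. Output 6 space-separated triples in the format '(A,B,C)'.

Answer: (1,0,42) (1,1,22) (2,1,22) (2,2,22) (3,2,22) (3,3,19)

Derivation:
Step 1: insert 42 -> lo=[42] hi=[] -> (len(lo)=1, len(hi)=0, max(lo)=42)
Step 2: insert 22 -> lo=[22] hi=[42] -> (len(lo)=1, len(hi)=1, max(lo)=22)
Step 3: insert 14 -> lo=[14, 22] hi=[42] -> (len(lo)=2, len(hi)=1, max(lo)=22)
Step 4: insert 38 -> lo=[14, 22] hi=[38, 42] -> (len(lo)=2, len(hi)=2, max(lo)=22)
Step 5: insert 17 -> lo=[14, 17, 22] hi=[38, 42] -> (len(lo)=3, len(hi)=2, max(lo)=22)
Step 6: insert 19 -> lo=[14, 17, 19] hi=[22, 38, 42] -> (len(lo)=3, len(hi)=3, max(lo)=19)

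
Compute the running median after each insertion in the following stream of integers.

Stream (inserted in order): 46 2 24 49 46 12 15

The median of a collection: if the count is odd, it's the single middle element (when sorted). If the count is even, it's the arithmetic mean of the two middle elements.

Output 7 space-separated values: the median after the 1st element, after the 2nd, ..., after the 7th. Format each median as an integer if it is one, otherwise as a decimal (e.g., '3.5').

Answer: 46 24 24 35 46 35 24

Derivation:
Step 1: insert 46 -> lo=[46] (size 1, max 46) hi=[] (size 0) -> median=46
Step 2: insert 2 -> lo=[2] (size 1, max 2) hi=[46] (size 1, min 46) -> median=24
Step 3: insert 24 -> lo=[2, 24] (size 2, max 24) hi=[46] (size 1, min 46) -> median=24
Step 4: insert 49 -> lo=[2, 24] (size 2, max 24) hi=[46, 49] (size 2, min 46) -> median=35
Step 5: insert 46 -> lo=[2, 24, 46] (size 3, max 46) hi=[46, 49] (size 2, min 46) -> median=46
Step 6: insert 12 -> lo=[2, 12, 24] (size 3, max 24) hi=[46, 46, 49] (size 3, min 46) -> median=35
Step 7: insert 15 -> lo=[2, 12, 15, 24] (size 4, max 24) hi=[46, 46, 49] (size 3, min 46) -> median=24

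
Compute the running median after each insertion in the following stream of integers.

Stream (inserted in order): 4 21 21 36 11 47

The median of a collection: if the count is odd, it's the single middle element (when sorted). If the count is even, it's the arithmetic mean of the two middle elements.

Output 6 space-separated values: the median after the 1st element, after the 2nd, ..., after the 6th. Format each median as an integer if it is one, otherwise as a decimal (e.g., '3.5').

Step 1: insert 4 -> lo=[4] (size 1, max 4) hi=[] (size 0) -> median=4
Step 2: insert 21 -> lo=[4] (size 1, max 4) hi=[21] (size 1, min 21) -> median=12.5
Step 3: insert 21 -> lo=[4, 21] (size 2, max 21) hi=[21] (size 1, min 21) -> median=21
Step 4: insert 36 -> lo=[4, 21] (size 2, max 21) hi=[21, 36] (size 2, min 21) -> median=21
Step 5: insert 11 -> lo=[4, 11, 21] (size 3, max 21) hi=[21, 36] (size 2, min 21) -> median=21
Step 6: insert 47 -> lo=[4, 11, 21] (size 3, max 21) hi=[21, 36, 47] (size 3, min 21) -> median=21

Answer: 4 12.5 21 21 21 21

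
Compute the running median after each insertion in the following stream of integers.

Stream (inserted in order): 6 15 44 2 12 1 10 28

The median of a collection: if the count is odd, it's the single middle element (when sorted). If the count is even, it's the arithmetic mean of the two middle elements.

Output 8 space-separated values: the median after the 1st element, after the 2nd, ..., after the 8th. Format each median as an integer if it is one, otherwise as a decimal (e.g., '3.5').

Step 1: insert 6 -> lo=[6] (size 1, max 6) hi=[] (size 0) -> median=6
Step 2: insert 15 -> lo=[6] (size 1, max 6) hi=[15] (size 1, min 15) -> median=10.5
Step 3: insert 44 -> lo=[6, 15] (size 2, max 15) hi=[44] (size 1, min 44) -> median=15
Step 4: insert 2 -> lo=[2, 6] (size 2, max 6) hi=[15, 44] (size 2, min 15) -> median=10.5
Step 5: insert 12 -> lo=[2, 6, 12] (size 3, max 12) hi=[15, 44] (size 2, min 15) -> median=12
Step 6: insert 1 -> lo=[1, 2, 6] (size 3, max 6) hi=[12, 15, 44] (size 3, min 12) -> median=9
Step 7: insert 10 -> lo=[1, 2, 6, 10] (size 4, max 10) hi=[12, 15, 44] (size 3, min 12) -> median=10
Step 8: insert 28 -> lo=[1, 2, 6, 10] (size 4, max 10) hi=[12, 15, 28, 44] (size 4, min 12) -> median=11

Answer: 6 10.5 15 10.5 12 9 10 11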